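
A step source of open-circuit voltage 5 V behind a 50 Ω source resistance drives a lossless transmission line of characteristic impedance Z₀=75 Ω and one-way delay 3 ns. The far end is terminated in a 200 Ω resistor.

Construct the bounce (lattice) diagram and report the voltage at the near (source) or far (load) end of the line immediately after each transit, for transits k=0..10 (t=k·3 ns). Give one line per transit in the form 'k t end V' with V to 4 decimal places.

Γ_L=0.454545, Γ_S=-0.200000; launch V₁=5·75/125=3.000000
k=0 src: V=3.0000
k=1 load: inc=3.000000, refl=3.000000·0.454545=1.3636; V=0.000000+3.000000+1.363636=4.3636
k=2 src: inc=1.363636, refl=1.363636·-0.200000=-0.2727; V=3.000000+1.363636+-0.272727=4.0909
k=3 load: inc=-0.272727, refl=-0.272727·0.454545=-0.1240; V=4.363636+-0.272727+-0.123967=3.9669
k=4 src: inc=-0.123967, refl=-0.123967·-0.200000=0.0248; V=4.090909+-0.123967+0.024793=3.9917
k=5 load: inc=0.024793, refl=0.024793·0.454545=0.0113; V=3.966942+0.024793+0.011270=4.0030
k=6 src: inc=0.011270, refl=0.011270·-0.200000=-0.0023; V=3.991736+0.011270+-0.002254=4.0008
k=7 load: inc=-0.002254, refl=-0.002254·0.454545=-0.0010; V=4.003005+-0.002254+-0.001025=3.9997
k=8 src: inc=-0.001025, refl=-0.001025·-0.200000=0.0002; V=4.000751+-0.001025+0.000205=3.9999
k=9 load: inc=0.000205, refl=0.000205·0.454545=0.0001; V=3.999727+0.000205+0.000093=4.0000
k=10 src: inc=0.000093, refl=0.000093·-0.200000=-0.0000; V=3.999932+0.000093+-0.000019=4.0000

0 0 source 3.0000
1 3 load 4.3636
2 6 source 4.0909
3 9 load 3.9669
4 12 source 3.9917
5 15 load 4.0030
6 18 source 4.0008
7 21 load 3.9997
8 24 source 3.9999
9 27 load 4.0000
10 30 source 4.0000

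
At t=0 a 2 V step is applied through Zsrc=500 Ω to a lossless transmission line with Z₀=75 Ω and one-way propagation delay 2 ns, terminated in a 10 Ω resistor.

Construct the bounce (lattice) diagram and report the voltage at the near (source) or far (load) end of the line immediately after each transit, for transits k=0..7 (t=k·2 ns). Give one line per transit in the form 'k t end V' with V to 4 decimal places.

0 0 source 0.2609
1 2 load 0.0614
2 4 source -0.0861
3 6 load 0.0267
4 8 source 0.1100
5 10 load 0.0463
6 12 source -0.0008
7 14 load 0.0352

Γ_L=-0.764706, Γ_S=0.739130; launch V₁=2·75/575=0.260870
k=0 src: V=0.2609
k=1 load: inc=0.260870, refl=0.260870·-0.764706=-0.1995; V=0.000000+0.260870+-0.199488=0.0614
k=2 src: inc=-0.199488, refl=-0.199488·0.739130=-0.1474; V=0.260870+-0.199488+-0.147448=-0.0861
k=3 load: inc=-0.147448, refl=-0.147448·-0.764706=0.1128; V=0.061381+-0.147448+0.112754=0.0267
k=4 src: inc=0.112754, refl=0.112754·0.739130=0.0833; V=-0.086067+0.112754+0.083340=0.1100
k=5 load: inc=0.083340, refl=0.083340·-0.764706=-0.0637; V=0.026687+0.083340+-0.063731=0.0463
k=6 src: inc=-0.063731, refl=-0.063731·0.739130=-0.0471; V=0.110028+-0.063731+-0.047105=-0.0008
k=7 load: inc=-0.047105, refl=-0.047105·-0.764706=0.0360; V=0.046297+-0.047105+0.036022=0.0352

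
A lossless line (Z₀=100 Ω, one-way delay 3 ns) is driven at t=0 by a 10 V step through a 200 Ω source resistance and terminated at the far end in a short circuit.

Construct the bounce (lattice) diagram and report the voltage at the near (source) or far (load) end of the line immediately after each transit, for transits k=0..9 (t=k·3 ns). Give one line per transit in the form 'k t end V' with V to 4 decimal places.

Γ_L=-1.000000, Γ_S=0.333333; launch V₁=10·100/300=3.333333
k=0 src: V=3.3333
k=1 load: inc=3.333333, refl=3.333333·-1.000000=-3.3333; V=0.000000+3.333333+-3.333333=0.0000
k=2 src: inc=-3.333333, refl=-3.333333·0.333333=-1.1111; V=3.333333+-3.333333+-1.111111=-1.1111
k=3 load: inc=-1.111111, refl=-1.111111·-1.000000=1.1111; V=0.000000+-1.111111+1.111111=0.0000
k=4 src: inc=1.111111, refl=1.111111·0.333333=0.3704; V=-1.111111+1.111111+0.370370=0.3704
k=5 load: inc=0.370370, refl=0.370370·-1.000000=-0.3704; V=0.000000+0.370370+-0.370370=0.0000
k=6 src: inc=-0.370370, refl=-0.370370·0.333333=-0.1235; V=0.370370+-0.370370+-0.123457=-0.1235
k=7 load: inc=-0.123457, refl=-0.123457·-1.000000=0.1235; V=0.000000+-0.123457+0.123457=0.0000
k=8 src: inc=0.123457, refl=0.123457·0.333333=0.0412; V=-0.123457+0.123457+0.041152=0.0412
k=9 load: inc=0.041152, refl=0.041152·-1.000000=-0.0412; V=0.000000+0.041152+-0.041152=0.0000

0 0 source 3.3333
1 3 load 0.0000
2 6 source -1.1111
3 9 load 0.0000
4 12 source 0.3704
5 15 load 0.0000
6 18 source -0.1235
7 21 load 0.0000
8 24 source 0.0412
9 27 load 0.0000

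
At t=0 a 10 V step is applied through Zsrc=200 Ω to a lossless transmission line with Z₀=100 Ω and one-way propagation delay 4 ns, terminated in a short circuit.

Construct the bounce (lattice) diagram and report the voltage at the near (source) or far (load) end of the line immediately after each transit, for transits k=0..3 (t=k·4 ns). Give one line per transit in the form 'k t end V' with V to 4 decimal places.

Γ_L=-1.000000, Γ_S=0.333333; launch V₁=10·100/300=3.333333
k=0 src: V=3.3333
k=1 load: inc=3.333333, refl=3.333333·-1.000000=-3.3333; V=0.000000+3.333333+-3.333333=0.0000
k=2 src: inc=-3.333333, refl=-3.333333·0.333333=-1.1111; V=3.333333+-3.333333+-1.111111=-1.1111
k=3 load: inc=-1.111111, refl=-1.111111·-1.000000=1.1111; V=0.000000+-1.111111+1.111111=0.0000

0 0 source 3.3333
1 4 load 0.0000
2 8 source -1.1111
3 12 load 0.0000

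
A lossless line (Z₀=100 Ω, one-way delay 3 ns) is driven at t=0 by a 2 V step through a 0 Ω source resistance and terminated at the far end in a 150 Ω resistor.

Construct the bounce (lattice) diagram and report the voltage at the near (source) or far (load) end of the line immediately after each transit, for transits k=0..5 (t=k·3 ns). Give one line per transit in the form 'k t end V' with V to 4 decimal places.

0 0 source 2.0000
1 3 load 2.4000
2 6 source 2.0000
3 9 load 1.9200
4 12 source 2.0000
5 15 load 2.0160

Γ_L=0.200000, Γ_S=-1.000000; launch V₁=2·100/100=2.000000
k=0 src: V=2.0000
k=1 load: inc=2.000000, refl=2.000000·0.200000=0.4000; V=0.000000+2.000000+0.400000=2.4000
k=2 src: inc=0.400000, refl=0.400000·-1.000000=-0.4000; V=2.000000+0.400000+-0.400000=2.0000
k=3 load: inc=-0.400000, refl=-0.400000·0.200000=-0.0800; V=2.400000+-0.400000+-0.080000=1.9200
k=4 src: inc=-0.080000, refl=-0.080000·-1.000000=0.0800; V=2.000000+-0.080000+0.080000=2.0000
k=5 load: inc=0.080000, refl=0.080000·0.200000=0.0160; V=1.920000+0.080000+0.016000=2.0160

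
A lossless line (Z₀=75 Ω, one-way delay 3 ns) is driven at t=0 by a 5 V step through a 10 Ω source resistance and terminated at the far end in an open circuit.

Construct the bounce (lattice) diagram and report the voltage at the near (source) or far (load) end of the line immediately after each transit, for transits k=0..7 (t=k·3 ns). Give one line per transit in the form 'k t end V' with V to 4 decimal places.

0 0 source 4.4118
1 3 load 8.8235
2 6 source 5.4498
3 9 load 2.0761
4 12 source 4.6560
5 15 load 7.2359
6 18 source 5.2630
7 21 load 3.2902

Γ_L=1.000000, Γ_S=-0.764706; launch V₁=5·75/85=4.411765
k=0 src: V=4.4118
k=1 load: inc=4.411765, refl=4.411765·1.000000=4.4118; V=0.000000+4.411765+4.411765=8.8235
k=2 src: inc=4.411765, refl=4.411765·-0.764706=-3.3737; V=4.411765+4.411765+-3.373702=5.4498
k=3 load: inc=-3.373702, refl=-3.373702·1.000000=-3.3737; V=8.823529+-3.373702+-3.373702=2.0761
k=4 src: inc=-3.373702, refl=-3.373702·-0.764706=2.5799; V=5.449827+-3.373702+2.579890=4.6560
k=5 load: inc=2.579890, refl=2.579890·1.000000=2.5799; V=2.076125+2.579890+2.579890=7.2359
k=6 src: inc=2.579890, refl=2.579890·-0.764706=-1.9729; V=4.656015+2.579890+-1.972857=5.2630
k=7 load: inc=-1.972857, refl=-1.972857·1.000000=-1.9729; V=7.235905+-1.972857+-1.972857=3.2902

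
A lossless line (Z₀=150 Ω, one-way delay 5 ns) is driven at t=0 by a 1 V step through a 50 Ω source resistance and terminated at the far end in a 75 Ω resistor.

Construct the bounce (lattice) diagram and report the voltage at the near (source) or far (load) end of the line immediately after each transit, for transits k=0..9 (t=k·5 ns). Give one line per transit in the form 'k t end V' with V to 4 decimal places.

0 0 source 0.7500
1 5 load 0.5000
2 10 source 0.6250
3 15 load 0.5833
4 20 source 0.6042
5 25 load 0.5972
6 30 source 0.6007
7 35 load 0.5995
8 40 source 0.6001
9 45 load 0.5999

Γ_L=-0.333333, Γ_S=-0.500000; launch V₁=1·150/200=0.750000
k=0 src: V=0.7500
k=1 load: inc=0.750000, refl=0.750000·-0.333333=-0.2500; V=0.000000+0.750000+-0.250000=0.5000
k=2 src: inc=-0.250000, refl=-0.250000·-0.500000=0.1250; V=0.750000+-0.250000+0.125000=0.6250
k=3 load: inc=0.125000, refl=0.125000·-0.333333=-0.0417; V=0.500000+0.125000+-0.041667=0.5833
k=4 src: inc=-0.041667, refl=-0.041667·-0.500000=0.0208; V=0.625000+-0.041667+0.020833=0.6042
k=5 load: inc=0.020833, refl=0.020833·-0.333333=-0.0069; V=0.583333+0.020833+-0.006944=0.5972
k=6 src: inc=-0.006944, refl=-0.006944·-0.500000=0.0035; V=0.604167+-0.006944+0.003472=0.6007
k=7 load: inc=0.003472, refl=0.003472·-0.333333=-0.0012; V=0.597222+0.003472+-0.001157=0.5995
k=8 src: inc=-0.001157, refl=-0.001157·-0.500000=0.0006; V=0.600694+-0.001157+0.000579=0.6001
k=9 load: inc=0.000579, refl=0.000579·-0.333333=-0.0002; V=0.599537+0.000579+-0.000193=0.5999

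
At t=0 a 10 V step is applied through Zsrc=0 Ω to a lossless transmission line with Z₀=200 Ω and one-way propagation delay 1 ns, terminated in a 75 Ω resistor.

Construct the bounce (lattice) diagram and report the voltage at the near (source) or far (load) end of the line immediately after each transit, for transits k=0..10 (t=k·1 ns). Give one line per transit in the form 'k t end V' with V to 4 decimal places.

0 0 source 10.0000
1 1 load 5.4545
2 2 source 10.0000
3 3 load 7.9339
4 4 source 10.0000
5 5 load 9.0609
6 6 source 10.0000
7 7 load 9.5731
8 8 source 10.0000
9 9 load 9.8060
10 10 source 10.0000

Γ_L=-0.454545, Γ_S=-1.000000; launch V₁=10·200/200=10.000000
k=0 src: V=10.0000
k=1 load: inc=10.000000, refl=10.000000·-0.454545=-4.5455; V=0.000000+10.000000+-4.545455=5.4545
k=2 src: inc=-4.545455, refl=-4.545455·-1.000000=4.5455; V=10.000000+-4.545455+4.545455=10.0000
k=3 load: inc=4.545455, refl=4.545455·-0.454545=-2.0661; V=5.454545+4.545455+-2.066116=7.9339
k=4 src: inc=-2.066116, refl=-2.066116·-1.000000=2.0661; V=10.000000+-2.066116+2.066116=10.0000
k=5 load: inc=2.066116, refl=2.066116·-0.454545=-0.9391; V=7.933884+2.066116+-0.939144=9.0609
k=6 src: inc=-0.939144, refl=-0.939144·-1.000000=0.9391; V=10.000000+-0.939144+0.939144=10.0000
k=7 load: inc=0.939144, refl=0.939144·-0.454545=-0.4269; V=9.060856+0.939144+-0.426883=9.5731
k=8 src: inc=-0.426883, refl=-0.426883·-1.000000=0.4269; V=10.000000+-0.426883+0.426883=10.0000
k=9 load: inc=0.426883, refl=0.426883·-0.454545=-0.1940; V=9.573117+0.426883+-0.194038=9.8060
k=10 src: inc=-0.194038, refl=-0.194038·-1.000000=0.1940; V=10.000000+-0.194038+0.194038=10.0000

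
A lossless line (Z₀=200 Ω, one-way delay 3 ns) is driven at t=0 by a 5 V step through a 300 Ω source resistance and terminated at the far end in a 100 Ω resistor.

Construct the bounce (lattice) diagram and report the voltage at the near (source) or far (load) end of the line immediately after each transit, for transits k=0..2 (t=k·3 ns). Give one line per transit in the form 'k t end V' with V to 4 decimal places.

Γ_L=-0.333333, Γ_S=0.200000; launch V₁=5·200/500=2.000000
k=0 src: V=2.0000
k=1 load: inc=2.000000, refl=2.000000·-0.333333=-0.6667; V=0.000000+2.000000+-0.666667=1.3333
k=2 src: inc=-0.666667, refl=-0.666667·0.200000=-0.1333; V=2.000000+-0.666667+-0.133333=1.2000

0 0 source 2.0000
1 3 load 1.3333
2 6 source 1.2000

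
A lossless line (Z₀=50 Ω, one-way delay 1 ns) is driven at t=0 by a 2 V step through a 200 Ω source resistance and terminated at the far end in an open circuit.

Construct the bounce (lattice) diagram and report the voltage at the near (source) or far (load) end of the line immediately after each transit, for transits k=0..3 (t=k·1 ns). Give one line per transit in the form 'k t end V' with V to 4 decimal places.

0 0 source 0.4000
1 1 load 0.8000
2 2 source 1.0400
3 3 load 1.2800

Γ_L=1.000000, Γ_S=0.600000; launch V₁=2·50/250=0.400000
k=0 src: V=0.4000
k=1 load: inc=0.400000, refl=0.400000·1.000000=0.4000; V=0.000000+0.400000+0.400000=0.8000
k=2 src: inc=0.400000, refl=0.400000·0.600000=0.2400; V=0.400000+0.400000+0.240000=1.0400
k=3 load: inc=0.240000, refl=0.240000·1.000000=0.2400; V=0.800000+0.240000+0.240000=1.2800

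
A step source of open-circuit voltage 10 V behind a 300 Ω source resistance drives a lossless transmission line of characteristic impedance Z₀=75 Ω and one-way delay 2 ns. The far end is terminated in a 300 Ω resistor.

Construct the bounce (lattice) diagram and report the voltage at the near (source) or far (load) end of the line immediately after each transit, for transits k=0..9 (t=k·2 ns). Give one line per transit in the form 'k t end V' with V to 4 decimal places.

0 0 source 2.0000
1 2 load 3.2000
2 4 source 3.9200
3 6 load 4.3520
4 8 source 4.6112
5 10 load 4.7667
6 12 source 4.8600
7 14 load 4.9160
8 16 source 4.9496
9 18 load 4.9698

Γ_L=0.600000, Γ_S=0.600000; launch V₁=10·75/375=2.000000
k=0 src: V=2.0000
k=1 load: inc=2.000000, refl=2.000000·0.600000=1.2000; V=0.000000+2.000000+1.200000=3.2000
k=2 src: inc=1.200000, refl=1.200000·0.600000=0.7200; V=2.000000+1.200000+0.720000=3.9200
k=3 load: inc=0.720000, refl=0.720000·0.600000=0.4320; V=3.200000+0.720000+0.432000=4.3520
k=4 src: inc=0.432000, refl=0.432000·0.600000=0.2592; V=3.920000+0.432000+0.259200=4.6112
k=5 load: inc=0.259200, refl=0.259200·0.600000=0.1555; V=4.352000+0.259200+0.155520=4.7667
k=6 src: inc=0.155520, refl=0.155520·0.600000=0.0933; V=4.611200+0.155520+0.093312=4.8600
k=7 load: inc=0.093312, refl=0.093312·0.600000=0.0560; V=4.766720+0.093312+0.055987=4.9160
k=8 src: inc=0.055987, refl=0.055987·0.600000=0.0336; V=4.860032+0.055987+0.033592=4.9496
k=9 load: inc=0.033592, refl=0.033592·0.600000=0.0202; V=4.916019+0.033592+0.020155=4.9698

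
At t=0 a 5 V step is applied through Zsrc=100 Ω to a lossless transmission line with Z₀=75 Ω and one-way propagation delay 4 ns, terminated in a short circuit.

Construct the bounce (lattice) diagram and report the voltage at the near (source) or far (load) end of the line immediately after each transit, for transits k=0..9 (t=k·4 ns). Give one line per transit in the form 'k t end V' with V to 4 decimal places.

Γ_L=-1.000000, Γ_S=0.142857; launch V₁=5·75/175=2.142857
k=0 src: V=2.1429
k=1 load: inc=2.142857, refl=2.142857·-1.000000=-2.1429; V=0.000000+2.142857+-2.142857=0.0000
k=2 src: inc=-2.142857, refl=-2.142857·0.142857=-0.3061; V=2.142857+-2.142857+-0.306122=-0.3061
k=3 load: inc=-0.306122, refl=-0.306122·-1.000000=0.3061; V=0.000000+-0.306122+0.306122=0.0000
k=4 src: inc=0.306122, refl=0.306122·0.142857=0.0437; V=-0.306122+0.306122+0.043732=0.0437
k=5 load: inc=0.043732, refl=0.043732·-1.000000=-0.0437; V=0.000000+0.043732+-0.043732=0.0000
k=6 src: inc=-0.043732, refl=-0.043732·0.142857=-0.0062; V=0.043732+-0.043732+-0.006247=-0.0062
k=7 load: inc=-0.006247, refl=-0.006247·-1.000000=0.0062; V=0.000000+-0.006247+0.006247=0.0000
k=8 src: inc=0.006247, refl=0.006247·0.142857=0.0009; V=-0.006247+0.006247+0.000892=0.0009
k=9 load: inc=0.000892, refl=0.000892·-1.000000=-0.0009; V=0.000000+0.000892+-0.000892=0.0000

0 0 source 2.1429
1 4 load 0.0000
2 8 source -0.3061
3 12 load 0.0000
4 16 source 0.0437
5 20 load 0.0000
6 24 source -0.0062
7 28 load 0.0000
8 32 source 0.0009
9 36 load 0.0000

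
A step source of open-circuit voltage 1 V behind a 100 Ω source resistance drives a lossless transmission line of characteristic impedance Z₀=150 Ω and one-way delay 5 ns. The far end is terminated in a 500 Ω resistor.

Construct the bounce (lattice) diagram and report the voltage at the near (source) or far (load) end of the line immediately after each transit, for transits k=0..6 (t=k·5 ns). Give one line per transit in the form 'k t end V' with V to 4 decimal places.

0 0 source 0.6000
1 5 load 0.9231
2 10 source 0.8585
3 15 load 0.8237
4 20 source 0.8306
5 25 load 0.8344
6 30 source 0.8336

Γ_L=0.538462, Γ_S=-0.200000; launch V₁=1·150/250=0.600000
k=0 src: V=0.6000
k=1 load: inc=0.600000, refl=0.600000·0.538462=0.3231; V=0.000000+0.600000+0.323077=0.9231
k=2 src: inc=0.323077, refl=0.323077·-0.200000=-0.0646; V=0.600000+0.323077+-0.064615=0.8585
k=3 load: inc=-0.064615, refl=-0.064615·0.538462=-0.0348; V=0.923077+-0.064615+-0.034793=0.8237
k=4 src: inc=-0.034793, refl=-0.034793·-0.200000=0.0070; V=0.858462+-0.034793+0.006959=0.8306
k=5 load: inc=0.006959, refl=0.006959·0.538462=0.0037; V=0.823669+0.006959+0.003747=0.8344
k=6 src: inc=0.003747, refl=0.003747·-0.200000=-0.0007; V=0.830627+0.003747+-0.000749=0.8336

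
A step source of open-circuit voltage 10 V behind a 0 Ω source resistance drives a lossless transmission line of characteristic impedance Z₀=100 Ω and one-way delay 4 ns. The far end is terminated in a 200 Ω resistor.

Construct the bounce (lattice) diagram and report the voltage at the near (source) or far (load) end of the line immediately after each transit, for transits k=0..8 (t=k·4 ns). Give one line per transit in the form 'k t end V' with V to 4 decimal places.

0 0 source 10.0000
1 4 load 13.3333
2 8 source 10.0000
3 12 load 8.8889
4 16 source 10.0000
5 20 load 10.3704
6 24 source 10.0000
7 28 load 9.8765
8 32 source 10.0000

Γ_L=0.333333, Γ_S=-1.000000; launch V₁=10·100/100=10.000000
k=0 src: V=10.0000
k=1 load: inc=10.000000, refl=10.000000·0.333333=3.3333; V=0.000000+10.000000+3.333333=13.3333
k=2 src: inc=3.333333, refl=3.333333·-1.000000=-3.3333; V=10.000000+3.333333+-3.333333=10.0000
k=3 load: inc=-3.333333, refl=-3.333333·0.333333=-1.1111; V=13.333333+-3.333333+-1.111111=8.8889
k=4 src: inc=-1.111111, refl=-1.111111·-1.000000=1.1111; V=10.000000+-1.111111+1.111111=10.0000
k=5 load: inc=1.111111, refl=1.111111·0.333333=0.3704; V=8.888889+1.111111+0.370370=10.3704
k=6 src: inc=0.370370, refl=0.370370·-1.000000=-0.3704; V=10.000000+0.370370+-0.370370=10.0000
k=7 load: inc=-0.370370, refl=-0.370370·0.333333=-0.1235; V=10.370370+-0.370370+-0.123457=9.8765
k=8 src: inc=-0.123457, refl=-0.123457·-1.000000=0.1235; V=10.000000+-0.123457+0.123457=10.0000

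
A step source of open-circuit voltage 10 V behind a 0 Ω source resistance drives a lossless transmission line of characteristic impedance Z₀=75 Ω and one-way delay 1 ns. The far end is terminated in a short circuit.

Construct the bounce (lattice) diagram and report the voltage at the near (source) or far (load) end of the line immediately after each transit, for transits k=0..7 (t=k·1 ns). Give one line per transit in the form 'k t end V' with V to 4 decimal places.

0 0 source 10.0000
1 1 load 0.0000
2 2 source 10.0000
3 3 load 0.0000
4 4 source 10.0000
5 5 load 0.0000
6 6 source 10.0000
7 7 load 0.0000

Γ_L=-1.000000, Γ_S=-1.000000; launch V₁=10·75/75=10.000000
k=0 src: V=10.0000
k=1 load: inc=10.000000, refl=10.000000·-1.000000=-10.0000; V=0.000000+10.000000+-10.000000=0.0000
k=2 src: inc=-10.000000, refl=-10.000000·-1.000000=10.0000; V=10.000000+-10.000000+10.000000=10.0000
k=3 load: inc=10.000000, refl=10.000000·-1.000000=-10.0000; V=0.000000+10.000000+-10.000000=0.0000
k=4 src: inc=-10.000000, refl=-10.000000·-1.000000=10.0000; V=10.000000+-10.000000+10.000000=10.0000
k=5 load: inc=10.000000, refl=10.000000·-1.000000=-10.0000; V=0.000000+10.000000+-10.000000=0.0000
k=6 src: inc=-10.000000, refl=-10.000000·-1.000000=10.0000; V=10.000000+-10.000000+10.000000=10.0000
k=7 load: inc=10.000000, refl=10.000000·-1.000000=-10.0000; V=0.000000+10.000000+-10.000000=0.0000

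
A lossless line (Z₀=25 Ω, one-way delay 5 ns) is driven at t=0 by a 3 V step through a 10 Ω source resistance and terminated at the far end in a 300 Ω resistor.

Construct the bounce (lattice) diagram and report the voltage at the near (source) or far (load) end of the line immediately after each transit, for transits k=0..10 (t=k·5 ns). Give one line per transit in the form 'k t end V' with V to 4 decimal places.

Γ_L=0.846154, Γ_S=-0.428571; launch V₁=3·25/35=2.142857
k=0 src: V=2.1429
k=1 load: inc=2.142857, refl=2.142857·0.846154=1.8132; V=0.000000+2.142857+1.813187=3.9560
k=2 src: inc=1.813187, refl=1.813187·-0.428571=-0.7771; V=2.142857+1.813187+-0.777080=3.1790
k=3 load: inc=-0.777080, refl=-0.777080·0.846154=-0.6575; V=3.956044+-0.777080+-0.657529=2.5214
k=4 src: inc=-0.657529, refl=-0.657529·-0.428571=0.2818; V=3.178964+-0.657529+0.281798=2.8032
k=5 load: inc=0.281798, refl=0.281798·0.846154=0.2384; V=2.521435+0.281798+0.238445=3.0417
k=6 src: inc=0.238445, refl=0.238445·-0.428571=-0.1022; V=2.803233+0.238445+-0.102191=2.9395
k=7 load: inc=-0.102191, refl=-0.102191·0.846154=-0.0865; V=3.041678+-0.102191+-0.086469=2.8530
k=8 src: inc=-0.086469, refl=-0.086469·-0.428571=0.0371; V=2.939487+-0.086469+0.037058=2.8901
k=9 load: inc=0.037058, refl=0.037058·0.846154=0.0314; V=2.853018+0.037058+0.031357=2.9214
k=10 src: inc=0.031357, refl=0.031357·-0.428571=-0.0134; V=2.890076+0.031357+-0.013439=2.9080

0 0 source 2.1429
1 5 load 3.9560
2 10 source 3.1790
3 15 load 2.5214
4 20 source 2.8032
5 25 load 3.0417
6 30 source 2.9395
7 35 load 2.8530
8 40 source 2.8901
9 45 load 2.9214
10 50 source 2.9080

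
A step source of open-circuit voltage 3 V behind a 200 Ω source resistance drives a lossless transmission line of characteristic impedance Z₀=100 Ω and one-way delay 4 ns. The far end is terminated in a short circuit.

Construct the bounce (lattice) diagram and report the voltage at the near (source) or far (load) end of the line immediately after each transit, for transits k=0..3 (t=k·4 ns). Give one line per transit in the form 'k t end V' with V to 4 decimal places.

0 0 source 1.0000
1 4 load 0.0000
2 8 source -0.3333
3 12 load 0.0000

Γ_L=-1.000000, Γ_S=0.333333; launch V₁=3·100/300=1.000000
k=0 src: V=1.0000
k=1 load: inc=1.000000, refl=1.000000·-1.000000=-1.0000; V=0.000000+1.000000+-1.000000=0.0000
k=2 src: inc=-1.000000, refl=-1.000000·0.333333=-0.3333; V=1.000000+-1.000000+-0.333333=-0.3333
k=3 load: inc=-0.333333, refl=-0.333333·-1.000000=0.3333; V=0.000000+-0.333333+0.333333=0.0000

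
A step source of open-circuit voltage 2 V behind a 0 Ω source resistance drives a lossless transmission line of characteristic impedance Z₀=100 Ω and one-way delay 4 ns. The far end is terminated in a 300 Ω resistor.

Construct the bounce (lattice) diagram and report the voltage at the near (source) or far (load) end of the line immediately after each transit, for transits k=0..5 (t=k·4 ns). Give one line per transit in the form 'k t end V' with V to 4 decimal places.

0 0 source 2.0000
1 4 load 3.0000
2 8 source 2.0000
3 12 load 1.5000
4 16 source 2.0000
5 20 load 2.2500

Γ_L=0.500000, Γ_S=-1.000000; launch V₁=2·100/100=2.000000
k=0 src: V=2.0000
k=1 load: inc=2.000000, refl=2.000000·0.500000=1.0000; V=0.000000+2.000000+1.000000=3.0000
k=2 src: inc=1.000000, refl=1.000000·-1.000000=-1.0000; V=2.000000+1.000000+-1.000000=2.0000
k=3 load: inc=-1.000000, refl=-1.000000·0.500000=-0.5000; V=3.000000+-1.000000+-0.500000=1.5000
k=4 src: inc=-0.500000, refl=-0.500000·-1.000000=0.5000; V=2.000000+-0.500000+0.500000=2.0000
k=5 load: inc=0.500000, refl=0.500000·0.500000=0.2500; V=1.500000+0.500000+0.250000=2.2500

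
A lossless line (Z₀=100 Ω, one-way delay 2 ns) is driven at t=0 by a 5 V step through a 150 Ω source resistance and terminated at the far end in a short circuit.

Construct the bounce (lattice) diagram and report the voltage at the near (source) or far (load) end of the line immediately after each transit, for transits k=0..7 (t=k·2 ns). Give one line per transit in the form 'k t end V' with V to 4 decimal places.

Γ_L=-1.000000, Γ_S=0.200000; launch V₁=5·100/250=2.000000
k=0 src: V=2.0000
k=1 load: inc=2.000000, refl=2.000000·-1.000000=-2.0000; V=0.000000+2.000000+-2.000000=0.0000
k=2 src: inc=-2.000000, refl=-2.000000·0.200000=-0.4000; V=2.000000+-2.000000+-0.400000=-0.4000
k=3 load: inc=-0.400000, refl=-0.400000·-1.000000=0.4000; V=0.000000+-0.400000+0.400000=0.0000
k=4 src: inc=0.400000, refl=0.400000·0.200000=0.0800; V=-0.400000+0.400000+0.080000=0.0800
k=5 load: inc=0.080000, refl=0.080000·-1.000000=-0.0800; V=0.000000+0.080000+-0.080000=0.0000
k=6 src: inc=-0.080000, refl=-0.080000·0.200000=-0.0160; V=0.080000+-0.080000+-0.016000=-0.0160
k=7 load: inc=-0.016000, refl=-0.016000·-1.000000=0.0160; V=0.000000+-0.016000+0.016000=0.0000

0 0 source 2.0000
1 2 load 0.0000
2 4 source -0.4000
3 6 load 0.0000
4 8 source 0.0800
5 10 load 0.0000
6 12 source -0.0160
7 14 load 0.0000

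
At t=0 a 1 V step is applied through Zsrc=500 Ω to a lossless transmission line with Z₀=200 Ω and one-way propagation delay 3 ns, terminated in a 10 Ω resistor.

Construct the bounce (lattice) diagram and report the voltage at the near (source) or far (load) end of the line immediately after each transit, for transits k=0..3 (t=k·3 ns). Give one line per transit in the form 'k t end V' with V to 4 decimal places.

Γ_L=-0.904762, Γ_S=0.428571; launch V₁=1·200/700=0.285714
k=0 src: V=0.2857
k=1 load: inc=0.285714, refl=0.285714·-0.904762=-0.2585; V=0.000000+0.285714+-0.258503=0.0272
k=2 src: inc=-0.258503, refl=-0.258503·0.428571=-0.1108; V=0.285714+-0.258503+-0.110787=-0.0836
k=3 load: inc=-0.110787, refl=-0.110787·-0.904762=0.1002; V=0.027211+-0.110787+0.100236=0.0167

0 0 source 0.2857
1 3 load 0.0272
2 6 source -0.0836
3 9 load 0.0167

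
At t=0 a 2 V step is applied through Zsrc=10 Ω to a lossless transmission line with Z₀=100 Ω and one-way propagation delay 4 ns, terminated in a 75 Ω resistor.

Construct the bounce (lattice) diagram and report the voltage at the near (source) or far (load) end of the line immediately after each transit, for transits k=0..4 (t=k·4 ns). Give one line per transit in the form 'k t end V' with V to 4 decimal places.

Γ_L=-0.142857, Γ_S=-0.818182; launch V₁=2·100/110=1.818182
k=0 src: V=1.8182
k=1 load: inc=1.818182, refl=1.818182·-0.142857=-0.2597; V=0.000000+1.818182+-0.259740=1.5584
k=2 src: inc=-0.259740, refl=-0.259740·-0.818182=0.2125; V=1.818182+-0.259740+0.212515=1.7710
k=3 load: inc=0.212515, refl=0.212515·-0.142857=-0.0304; V=1.558442+0.212515+-0.030359=1.7406
k=4 src: inc=-0.030359, refl=-0.030359·-0.818182=0.0248; V=1.770956+-0.030359+0.024839=1.7654

0 0 source 1.8182
1 4 load 1.5584
2 8 source 1.7710
3 12 load 1.7406
4 16 source 1.7654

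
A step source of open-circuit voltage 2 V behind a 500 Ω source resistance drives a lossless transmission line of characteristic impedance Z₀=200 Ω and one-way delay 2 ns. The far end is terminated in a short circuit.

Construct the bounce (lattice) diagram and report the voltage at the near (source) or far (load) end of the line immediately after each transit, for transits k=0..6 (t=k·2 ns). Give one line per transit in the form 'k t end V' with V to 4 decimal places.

0 0 source 0.5714
1 2 load 0.0000
2 4 source -0.2449
3 6 load 0.0000
4 8 source 0.1050
5 10 load 0.0000
6 12 source -0.0450

Γ_L=-1.000000, Γ_S=0.428571; launch V₁=2·200/700=0.571429
k=0 src: V=0.5714
k=1 load: inc=0.571429, refl=0.571429·-1.000000=-0.5714; V=0.000000+0.571429+-0.571429=0.0000
k=2 src: inc=-0.571429, refl=-0.571429·0.428571=-0.2449; V=0.571429+-0.571429+-0.244898=-0.2449
k=3 load: inc=-0.244898, refl=-0.244898·-1.000000=0.2449; V=0.000000+-0.244898+0.244898=0.0000
k=4 src: inc=0.244898, refl=0.244898·0.428571=0.1050; V=-0.244898+0.244898+0.104956=0.1050
k=5 load: inc=0.104956, refl=0.104956·-1.000000=-0.1050; V=0.000000+0.104956+-0.104956=0.0000
k=6 src: inc=-0.104956, refl=-0.104956·0.428571=-0.0450; V=0.104956+-0.104956+-0.044981=-0.0450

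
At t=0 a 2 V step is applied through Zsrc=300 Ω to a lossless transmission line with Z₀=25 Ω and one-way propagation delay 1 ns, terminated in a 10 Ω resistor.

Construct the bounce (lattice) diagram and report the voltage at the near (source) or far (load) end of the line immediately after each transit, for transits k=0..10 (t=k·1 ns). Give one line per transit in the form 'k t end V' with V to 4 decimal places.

Γ_L=-0.428571, Γ_S=0.846154; launch V₁=2·25/325=0.153846
k=0 src: V=0.1538
k=1 load: inc=0.153846, refl=0.153846·-0.428571=-0.0659; V=0.000000+0.153846+-0.065934=0.0879
k=2 src: inc=-0.065934, refl=-0.065934·0.846154=-0.0558; V=0.153846+-0.065934+-0.055790=0.0321
k=3 load: inc=-0.055790, refl=-0.055790·-0.428571=0.0239; V=0.087912+-0.055790+0.023910=0.0560
k=4 src: inc=0.023910, refl=0.023910·0.846154=0.0202; V=0.032122+0.023910+0.020232=0.0763
k=5 load: inc=0.020232, refl=0.020232·-0.428571=-0.0087; V=0.056032+0.020232+-0.008671=0.0676
k=6 src: inc=-0.008671, refl=-0.008671·0.846154=-0.0073; V=0.076264+-0.008671+-0.007337=0.0603
k=7 load: inc=-0.007337, refl=-0.007337·-0.428571=0.0031; V=0.067593+-0.007337+0.003144=0.0634
k=8 src: inc=0.003144, refl=0.003144·0.846154=0.0027; V=0.060256+0.003144+0.002661=0.0661
k=9 load: inc=0.002661, refl=0.002661·-0.428571=-0.0011; V=0.063400+0.002661+-0.001140=0.0649
k=10 src: inc=-0.001140, refl=-0.001140·0.846154=-0.0010; V=0.066061+-0.001140+-0.000965=0.0640

0 0 source 0.1538
1 1 load 0.0879
2 2 source 0.0321
3 3 load 0.0560
4 4 source 0.0763
5 5 load 0.0676
6 6 source 0.0603
7 7 load 0.0634
8 8 source 0.0661
9 9 load 0.0649
10 10 source 0.0640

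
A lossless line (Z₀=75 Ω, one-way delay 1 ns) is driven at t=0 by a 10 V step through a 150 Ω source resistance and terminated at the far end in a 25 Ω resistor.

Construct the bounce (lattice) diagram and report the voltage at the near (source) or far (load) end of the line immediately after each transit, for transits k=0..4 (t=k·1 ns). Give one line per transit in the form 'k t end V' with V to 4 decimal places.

0 0 source 3.3333
1 1 load 1.6667
2 2 source 1.1111
3 3 load 1.3889
4 4 source 1.4815

Γ_L=-0.500000, Γ_S=0.333333; launch V₁=10·75/225=3.333333
k=0 src: V=3.3333
k=1 load: inc=3.333333, refl=3.333333·-0.500000=-1.6667; V=0.000000+3.333333+-1.666667=1.6667
k=2 src: inc=-1.666667, refl=-1.666667·0.333333=-0.5556; V=3.333333+-1.666667+-0.555556=1.1111
k=3 load: inc=-0.555556, refl=-0.555556·-0.500000=0.2778; V=1.666667+-0.555556+0.277778=1.3889
k=4 src: inc=0.277778, refl=0.277778·0.333333=0.0926; V=1.111111+0.277778+0.092593=1.4815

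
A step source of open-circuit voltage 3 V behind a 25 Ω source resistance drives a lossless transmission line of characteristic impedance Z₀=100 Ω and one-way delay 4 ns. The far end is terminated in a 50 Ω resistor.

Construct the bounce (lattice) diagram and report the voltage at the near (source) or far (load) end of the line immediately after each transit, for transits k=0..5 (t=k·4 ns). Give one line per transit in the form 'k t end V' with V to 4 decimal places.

Γ_L=-0.333333, Γ_S=-0.600000; launch V₁=3·100/125=2.400000
k=0 src: V=2.4000
k=1 load: inc=2.400000, refl=2.400000·-0.333333=-0.8000; V=0.000000+2.400000+-0.800000=1.6000
k=2 src: inc=-0.800000, refl=-0.800000·-0.600000=0.4800; V=2.400000+-0.800000+0.480000=2.0800
k=3 load: inc=0.480000, refl=0.480000·-0.333333=-0.1600; V=1.600000+0.480000+-0.160000=1.9200
k=4 src: inc=-0.160000, refl=-0.160000·-0.600000=0.0960; V=2.080000+-0.160000+0.096000=2.0160
k=5 load: inc=0.096000, refl=0.096000·-0.333333=-0.0320; V=1.920000+0.096000+-0.032000=1.9840

0 0 source 2.4000
1 4 load 1.6000
2 8 source 2.0800
3 12 load 1.9200
4 16 source 2.0160
5 20 load 1.9840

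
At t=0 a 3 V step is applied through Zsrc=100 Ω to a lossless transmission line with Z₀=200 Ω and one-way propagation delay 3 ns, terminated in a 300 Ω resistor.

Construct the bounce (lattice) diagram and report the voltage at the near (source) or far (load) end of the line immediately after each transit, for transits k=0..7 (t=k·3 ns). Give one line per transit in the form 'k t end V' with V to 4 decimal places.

Γ_L=0.200000, Γ_S=-0.333333; launch V₁=3·200/300=2.000000
k=0 src: V=2.0000
k=1 load: inc=2.000000, refl=2.000000·0.200000=0.4000; V=0.000000+2.000000+0.400000=2.4000
k=2 src: inc=0.400000, refl=0.400000·-0.333333=-0.1333; V=2.000000+0.400000+-0.133333=2.2667
k=3 load: inc=-0.133333, refl=-0.133333·0.200000=-0.0267; V=2.400000+-0.133333+-0.026667=2.2400
k=4 src: inc=-0.026667, refl=-0.026667·-0.333333=0.0089; V=2.266667+-0.026667+0.008889=2.2489
k=5 load: inc=0.008889, refl=0.008889·0.200000=0.0018; V=2.240000+0.008889+0.001778=2.2507
k=6 src: inc=0.001778, refl=0.001778·-0.333333=-0.0006; V=2.248889+0.001778+-0.000593=2.2501
k=7 load: inc=-0.000593, refl=-0.000593·0.200000=-0.0001; V=2.250667+-0.000593+-0.000119=2.2500

0 0 source 2.0000
1 3 load 2.4000
2 6 source 2.2667
3 9 load 2.2400
4 12 source 2.2489
5 15 load 2.2507
6 18 source 2.2501
7 21 load 2.2500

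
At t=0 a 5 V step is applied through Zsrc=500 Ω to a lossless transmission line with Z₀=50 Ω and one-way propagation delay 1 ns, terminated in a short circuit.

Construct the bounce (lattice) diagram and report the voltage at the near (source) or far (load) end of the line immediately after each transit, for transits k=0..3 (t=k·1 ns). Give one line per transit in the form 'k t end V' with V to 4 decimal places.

0 0 source 0.4545
1 1 load 0.0000
2 2 source -0.3719
3 3 load 0.0000

Γ_L=-1.000000, Γ_S=0.818182; launch V₁=5·50/550=0.454545
k=0 src: V=0.4545
k=1 load: inc=0.454545, refl=0.454545·-1.000000=-0.4545; V=0.000000+0.454545+-0.454545=0.0000
k=2 src: inc=-0.454545, refl=-0.454545·0.818182=-0.3719; V=0.454545+-0.454545+-0.371901=-0.3719
k=3 load: inc=-0.371901, refl=-0.371901·-1.000000=0.3719; V=0.000000+-0.371901+0.371901=0.0000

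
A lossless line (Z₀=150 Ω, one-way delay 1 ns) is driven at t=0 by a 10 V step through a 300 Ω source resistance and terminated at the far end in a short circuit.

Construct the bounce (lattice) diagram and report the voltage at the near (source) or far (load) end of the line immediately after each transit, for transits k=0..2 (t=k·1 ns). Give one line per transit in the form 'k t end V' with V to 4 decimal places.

Γ_L=-1.000000, Γ_S=0.333333; launch V₁=10·150/450=3.333333
k=0 src: V=3.3333
k=1 load: inc=3.333333, refl=3.333333·-1.000000=-3.3333; V=0.000000+3.333333+-3.333333=0.0000
k=2 src: inc=-3.333333, refl=-3.333333·0.333333=-1.1111; V=3.333333+-3.333333+-1.111111=-1.1111

0 0 source 3.3333
1 1 load 0.0000
2 2 source -1.1111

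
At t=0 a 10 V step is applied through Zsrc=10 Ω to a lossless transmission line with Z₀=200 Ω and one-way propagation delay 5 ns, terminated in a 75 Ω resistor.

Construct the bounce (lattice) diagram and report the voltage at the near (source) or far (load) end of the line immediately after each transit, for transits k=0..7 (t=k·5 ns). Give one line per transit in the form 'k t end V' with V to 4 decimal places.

Γ_L=-0.454545, Γ_S=-0.904762; launch V₁=10·200/210=9.523810
k=0 src: V=9.5238
k=1 load: inc=9.523810, refl=9.523810·-0.454545=-4.3290; V=0.000000+9.523810+-4.329004=5.1948
k=2 src: inc=-4.329004, refl=-4.329004·-0.904762=3.9167; V=9.523810+-4.329004+3.916718=9.1115
k=3 load: inc=3.916718, refl=3.916718·-0.454545=-1.7803; V=5.194805+3.916718+-1.780326=7.3312
k=4 src: inc=-1.780326, refl=-1.780326·-0.904762=1.6108; V=9.111523+-1.780326+1.610772=8.9420
k=5 load: inc=1.610772, refl=1.610772·-0.454545=-0.7322; V=7.331197+1.610772+-0.732169=8.2098
k=6 src: inc=-0.732169, refl=-0.732169·-0.904762=0.6624; V=8.941968+-0.732169+0.662439=8.8722
k=7 load: inc=0.662439, refl=0.662439·-0.454545=-0.3011; V=8.209800+0.662439+-0.301108=8.5711

0 0 source 9.5238
1 5 load 5.1948
2 10 source 9.1115
3 15 load 7.3312
4 20 source 8.9420
5 25 load 8.2098
6 30 source 8.8722
7 35 load 8.5711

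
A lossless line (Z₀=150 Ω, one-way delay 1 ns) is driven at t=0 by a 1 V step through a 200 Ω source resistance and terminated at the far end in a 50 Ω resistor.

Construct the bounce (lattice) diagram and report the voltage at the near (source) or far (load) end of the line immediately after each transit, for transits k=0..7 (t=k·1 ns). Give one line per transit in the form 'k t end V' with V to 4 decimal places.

Γ_L=-0.500000, Γ_S=0.142857; launch V₁=1·150/350=0.428571
k=0 src: V=0.4286
k=1 load: inc=0.428571, refl=0.428571·-0.500000=-0.2143; V=0.000000+0.428571+-0.214286=0.2143
k=2 src: inc=-0.214286, refl=-0.214286·0.142857=-0.0306; V=0.428571+-0.214286+-0.030612=0.1837
k=3 load: inc=-0.030612, refl=-0.030612·-0.500000=0.0153; V=0.214286+-0.030612+0.015306=0.1990
k=4 src: inc=0.015306, refl=0.015306·0.142857=0.0022; V=0.183673+0.015306+0.002187=0.2012
k=5 load: inc=0.002187, refl=0.002187·-0.500000=-0.0011; V=0.198980+0.002187+-0.001093=0.2001
k=6 src: inc=-0.001093, refl=-0.001093·0.142857=-0.0002; V=0.201166+-0.001093+-0.000156=0.1999
k=7 load: inc=-0.000156, refl=-0.000156·-0.500000=0.0001; V=0.200073+-0.000156+0.000078=0.2000

0 0 source 0.4286
1 1 load 0.2143
2 2 source 0.1837
3 3 load 0.1990
4 4 source 0.2012
5 5 load 0.2001
6 6 source 0.1999
7 7 load 0.2000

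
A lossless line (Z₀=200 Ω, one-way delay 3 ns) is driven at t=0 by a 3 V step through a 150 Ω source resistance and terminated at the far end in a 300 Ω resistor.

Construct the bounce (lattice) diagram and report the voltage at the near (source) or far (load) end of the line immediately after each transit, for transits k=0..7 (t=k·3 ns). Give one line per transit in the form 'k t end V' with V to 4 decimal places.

0 0 source 1.7143
1 3 load 2.0571
2 6 source 2.0082
3 9 load 1.9984
4 12 source 1.9998
5 15 load 2.0000
6 18 source 2.0000
7 21 load 2.0000

Γ_L=0.200000, Γ_S=-0.142857; launch V₁=3·200/350=1.714286
k=0 src: V=1.7143
k=1 load: inc=1.714286, refl=1.714286·0.200000=0.3429; V=0.000000+1.714286+0.342857=2.0571
k=2 src: inc=0.342857, refl=0.342857·-0.142857=-0.0490; V=1.714286+0.342857+-0.048980=2.0082
k=3 load: inc=-0.048980, refl=-0.048980·0.200000=-0.0098; V=2.057143+-0.048980+-0.009796=1.9984
k=4 src: inc=-0.009796, refl=-0.009796·-0.142857=0.0014; V=2.008163+-0.009796+0.001399=1.9998
k=5 load: inc=0.001399, refl=0.001399·0.200000=0.0003; V=1.998367+0.001399+0.000280=2.0000
k=6 src: inc=0.000280, refl=0.000280·-0.142857=-0.0000; V=1.999767+0.000280+-0.000040=2.0000
k=7 load: inc=-0.000040, refl=-0.000040·0.200000=-0.0000; V=2.000047+-0.000040+-0.000008=2.0000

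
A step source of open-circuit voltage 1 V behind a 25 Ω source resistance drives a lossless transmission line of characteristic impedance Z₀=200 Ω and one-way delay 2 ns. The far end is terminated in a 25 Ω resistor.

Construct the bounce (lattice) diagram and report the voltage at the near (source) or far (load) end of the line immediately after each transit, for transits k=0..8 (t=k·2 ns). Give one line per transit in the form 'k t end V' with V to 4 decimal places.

Γ_L=-0.777778, Γ_S=-0.777778; launch V₁=1·200/225=0.888889
k=0 src: V=0.8889
k=1 load: inc=0.888889, refl=0.888889·-0.777778=-0.6914; V=0.000000+0.888889+-0.691358=0.1975
k=2 src: inc=-0.691358, refl=-0.691358·-0.777778=0.5377; V=0.888889+-0.691358+0.537723=0.7353
k=3 load: inc=0.537723, refl=0.537723·-0.777778=-0.4182; V=0.197531+0.537723+-0.418229=0.3170
k=4 src: inc=-0.418229, refl=-0.418229·-0.777778=0.3253; V=0.735254+-0.418229+0.325289=0.6423
k=5 load: inc=0.325289, refl=0.325289·-0.777778=-0.2530; V=0.317025+0.325289+-0.253003=0.3893
k=6 src: inc=-0.253003, refl=-0.253003·-0.777778=0.1968; V=0.642314+-0.253003+0.196780=0.5861
k=7 load: inc=0.196780, refl=0.196780·-0.777778=-0.1531; V=0.389311+0.196780+-0.153051=0.4330
k=8 src: inc=-0.153051, refl=-0.153051·-0.777778=0.1190; V=0.586091+-0.153051+0.119040=0.5521

0 0 source 0.8889
1 2 load 0.1975
2 4 source 0.7353
3 6 load 0.3170
4 8 source 0.6423
5 10 load 0.3893
6 12 source 0.5861
7 14 load 0.4330
8 16 source 0.5521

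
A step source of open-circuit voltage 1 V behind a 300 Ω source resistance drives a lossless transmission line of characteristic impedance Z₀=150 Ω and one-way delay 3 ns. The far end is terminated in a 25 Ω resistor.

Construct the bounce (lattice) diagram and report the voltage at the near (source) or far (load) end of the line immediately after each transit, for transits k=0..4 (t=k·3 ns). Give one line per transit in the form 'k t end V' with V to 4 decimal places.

0 0 source 0.3333
1 3 load 0.0952
2 6 source 0.0159
3 9 load 0.0726
4 12 source 0.0915

Γ_L=-0.714286, Γ_S=0.333333; launch V₁=1·150/450=0.333333
k=0 src: V=0.3333
k=1 load: inc=0.333333, refl=0.333333·-0.714286=-0.2381; V=0.000000+0.333333+-0.238095=0.0952
k=2 src: inc=-0.238095, refl=-0.238095·0.333333=-0.0794; V=0.333333+-0.238095+-0.079365=0.0159
k=3 load: inc=-0.079365, refl=-0.079365·-0.714286=0.0567; V=0.095238+-0.079365+0.056689=0.0726
k=4 src: inc=0.056689, refl=0.056689·0.333333=0.0189; V=0.015873+0.056689+0.018896=0.0915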